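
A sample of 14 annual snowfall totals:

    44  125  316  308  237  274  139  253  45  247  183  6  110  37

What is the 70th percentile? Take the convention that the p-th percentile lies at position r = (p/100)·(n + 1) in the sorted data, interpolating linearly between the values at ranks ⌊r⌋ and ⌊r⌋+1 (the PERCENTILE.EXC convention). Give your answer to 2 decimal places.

Sorted: 6, 37, 44, 45, 110, 125, 139, 183, 237, 247, 253, 274, 308, 316.
n = 14.
r = (70/100)·(14 + 1) = 10.5.
Rank 10 is 247 and rank 11 is 253.
Interpolate: 247 + 0.5·(253 − 247) = 247 + 0.5·6 = 250.

250.00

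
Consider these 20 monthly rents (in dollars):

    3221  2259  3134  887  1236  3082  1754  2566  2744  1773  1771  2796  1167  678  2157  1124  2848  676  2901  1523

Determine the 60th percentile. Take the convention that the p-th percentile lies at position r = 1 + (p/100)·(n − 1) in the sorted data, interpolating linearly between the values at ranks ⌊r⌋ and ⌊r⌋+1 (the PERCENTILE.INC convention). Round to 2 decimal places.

Sorted: 676, 678, 887, 1124, 1167, 1236, 1523, 1754, 1771, 1773, 2157, 2259, 2566, 2744, 2796, 2848, 2901, 3082, 3134, 3221.
n = 20.
r = 1 + (60/100)·(20 − 1) = 1 + 11.4 = 12.4.
Rank 12 is 2259 and rank 13 is 2566.
Interpolate: 2259 + 0.4·(2566 − 2259) = 2259 + 0.4·307 = 2381.8.

2381.80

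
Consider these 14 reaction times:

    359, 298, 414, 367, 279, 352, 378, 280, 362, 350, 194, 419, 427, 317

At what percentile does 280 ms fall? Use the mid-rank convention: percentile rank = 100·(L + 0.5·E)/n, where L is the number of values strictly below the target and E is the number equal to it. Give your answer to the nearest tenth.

Sorted: 194, 279, 280, 298, 317, 350, 352, 359, 362, 367, 378, 414, 419, 427.
Count below 280: L = 2; count equal: E = 1; n = 14.
Percentile rank = 100·(2 + 0.5·1)/14 = 100·2.5/14 = 17.86.

17.9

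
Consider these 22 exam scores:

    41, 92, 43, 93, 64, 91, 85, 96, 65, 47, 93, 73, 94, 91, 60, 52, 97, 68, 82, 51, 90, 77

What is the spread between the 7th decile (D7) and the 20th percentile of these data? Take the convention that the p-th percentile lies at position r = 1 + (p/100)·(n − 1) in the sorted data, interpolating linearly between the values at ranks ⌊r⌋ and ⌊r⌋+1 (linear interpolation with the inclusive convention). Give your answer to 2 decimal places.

37.40

Sorted: 41, 43, 47, 51, 52, 60, 64, 65, 68, 73, 77, 82, 85, 90, 91, 91, 92, 93, 93, 94, 96, 97.
n = 22.
P20: r = 5.2; ranks 5–6 are 52, 60; interpolating gives 53.6.
P70: r = 15.7; ranks 15–16 are 91, 91; interpolating gives 91.
Difference: 91 − 53.6 = 37.4.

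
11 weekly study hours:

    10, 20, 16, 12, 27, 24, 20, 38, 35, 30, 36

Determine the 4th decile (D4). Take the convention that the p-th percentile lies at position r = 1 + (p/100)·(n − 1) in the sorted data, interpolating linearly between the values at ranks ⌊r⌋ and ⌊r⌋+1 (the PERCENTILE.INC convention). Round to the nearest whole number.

Sorted: 10, 12, 16, 20, 20, 24, 27, 30, 35, 36, 38.
n = 11.
r = 1 + (40/100)·(11 − 1) = 1 + 4 = 5.
r is an integer, so P40 is the value at rank 5: 20.

20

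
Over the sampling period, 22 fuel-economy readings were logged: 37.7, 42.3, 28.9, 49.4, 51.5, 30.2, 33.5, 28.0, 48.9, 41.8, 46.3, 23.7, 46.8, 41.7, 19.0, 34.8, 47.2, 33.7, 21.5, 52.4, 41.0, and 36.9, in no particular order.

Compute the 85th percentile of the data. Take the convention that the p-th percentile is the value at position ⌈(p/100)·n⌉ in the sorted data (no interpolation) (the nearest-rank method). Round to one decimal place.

Sorted: 19.0, 21.5, 23.7, 28.0, 28.9, 30.2, 33.5, 33.7, 34.8, 36.9, 37.7, 41.0, 41.7, 41.8, 42.3, 46.3, 46.8, 47.2, 48.9, 49.4, 51.5, 52.4.
n = 22.
Position = ⌈85/100 · 22⌉ = ⌈18.7⌉ = 19.
The value at rank 19 is 48.9.

48.9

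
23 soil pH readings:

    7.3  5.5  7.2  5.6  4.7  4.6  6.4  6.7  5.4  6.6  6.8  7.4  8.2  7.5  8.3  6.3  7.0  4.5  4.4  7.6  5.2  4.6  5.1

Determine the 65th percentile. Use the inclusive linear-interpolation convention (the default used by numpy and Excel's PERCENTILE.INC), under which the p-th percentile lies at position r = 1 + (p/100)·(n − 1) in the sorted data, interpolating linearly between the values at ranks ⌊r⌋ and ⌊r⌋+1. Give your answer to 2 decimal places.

6.86

Sorted: 4.4, 4.5, 4.6, 4.6, 4.7, 5.1, 5.2, 5.4, 5.5, 5.6, 6.3, 6.4, 6.6, 6.7, 6.8, 7.0, 7.2, 7.3, 7.4, 7.5, 7.6, 8.2, 8.3.
n = 23.
r = 1 + (65/100)·(23 − 1) = 1 + 14.3 = 15.3.
Rank 15 is 6.8 and rank 16 is 7.0.
Interpolate: 6.8 + 0.3·(7.0 − 6.8) = 6.8 + 0.3·0.2 = 6.86.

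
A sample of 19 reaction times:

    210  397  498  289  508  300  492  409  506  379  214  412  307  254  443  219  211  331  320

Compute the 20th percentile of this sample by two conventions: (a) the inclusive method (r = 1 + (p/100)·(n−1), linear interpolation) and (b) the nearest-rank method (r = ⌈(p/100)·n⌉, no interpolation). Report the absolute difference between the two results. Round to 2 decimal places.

Sorted: 210, 211, 214, 219, 254, 289, 300, 307, 320, 331, 379, 397, 409, 412, 443, 492, 498, 506, 508.
n = 19.
(a) r = 4.6; between ranks 4 (219) and 5 (254): 240.
(b) the nearest-rank method: rank 4 → 219.
|240 − 219| = 21.

21.00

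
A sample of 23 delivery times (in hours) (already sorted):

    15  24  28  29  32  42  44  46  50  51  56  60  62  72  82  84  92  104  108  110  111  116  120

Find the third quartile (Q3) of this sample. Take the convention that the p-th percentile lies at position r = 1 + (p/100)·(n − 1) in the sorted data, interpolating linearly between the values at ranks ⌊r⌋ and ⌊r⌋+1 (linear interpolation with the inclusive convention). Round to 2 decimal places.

n = 23.
r = 1 + (75/100)·(23 − 1) = 1 + 16.5 = 17.5.
Rank 17 is 92 and rank 18 is 104.
Interpolate: 92 + 0.5·(104 − 92) = 92 + 0.5·12 = 98.

98.00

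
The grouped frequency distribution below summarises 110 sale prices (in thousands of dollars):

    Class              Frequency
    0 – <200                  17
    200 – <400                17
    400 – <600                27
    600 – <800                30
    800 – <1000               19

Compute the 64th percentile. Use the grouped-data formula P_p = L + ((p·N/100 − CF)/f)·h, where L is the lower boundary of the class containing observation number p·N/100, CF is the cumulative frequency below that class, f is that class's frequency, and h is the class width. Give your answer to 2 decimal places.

N = 110; target position k = 64/100 · 110 = 70.4.
Cumulative frequencies: 17, 34, 61, 91, 110.
Observation 70.4 falls in the class 600 – <800.
L = 600, CF = 61, f = 30, h = 200.
P64 = 600 + ((70.4 − 61)/30)·200 = 600 + 62.6667 = 662.667.

662.67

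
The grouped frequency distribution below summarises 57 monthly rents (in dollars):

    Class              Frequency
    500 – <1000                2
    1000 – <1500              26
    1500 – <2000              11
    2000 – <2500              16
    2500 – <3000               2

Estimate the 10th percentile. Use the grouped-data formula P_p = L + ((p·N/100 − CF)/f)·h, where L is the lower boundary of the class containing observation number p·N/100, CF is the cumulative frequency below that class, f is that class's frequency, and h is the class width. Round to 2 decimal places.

N = 57; target position k = 10/100 · 57 = 5.7.
Cumulative frequencies: 2, 28, 39, 55, 57.
Observation 5.7 falls in the class 1000 – <1500.
L = 1000, CF = 2, f = 26, h = 500.
P10 = 1000 + ((5.7 − 2)/26)·500 = 1000 + 71.1538 = 1071.15.

1071.15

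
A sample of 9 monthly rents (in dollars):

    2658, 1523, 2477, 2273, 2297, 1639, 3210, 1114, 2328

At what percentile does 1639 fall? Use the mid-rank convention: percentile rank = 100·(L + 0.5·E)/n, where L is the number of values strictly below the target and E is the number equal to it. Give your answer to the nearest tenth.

27.8

Sorted: 1114, 1523, 1639, 2273, 2297, 2328, 2477, 2658, 3210.
Count below 1639: L = 2; count equal: E = 1; n = 9.
Percentile rank = 100·(2 + 0.5·1)/9 = 100·2.5/9 = 27.78.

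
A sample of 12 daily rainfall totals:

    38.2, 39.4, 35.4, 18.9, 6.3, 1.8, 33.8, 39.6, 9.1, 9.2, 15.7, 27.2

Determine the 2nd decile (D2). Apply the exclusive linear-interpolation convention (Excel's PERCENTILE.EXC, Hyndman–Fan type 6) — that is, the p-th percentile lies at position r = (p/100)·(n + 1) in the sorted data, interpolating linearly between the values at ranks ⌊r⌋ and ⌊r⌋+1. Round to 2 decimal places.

Sorted: 1.8, 6.3, 9.1, 9.2, 15.7, 18.9, 27.2, 33.8, 35.4, 38.2, 39.4, 39.6.
n = 12.
r = (20/100)·(12 + 1) = 2.6.
Rank 2 is 6.3 and rank 3 is 9.1.
Interpolate: 6.3 + 0.6·(9.1 − 6.3) = 6.3 + 0.6·2.8 = 7.98.

7.98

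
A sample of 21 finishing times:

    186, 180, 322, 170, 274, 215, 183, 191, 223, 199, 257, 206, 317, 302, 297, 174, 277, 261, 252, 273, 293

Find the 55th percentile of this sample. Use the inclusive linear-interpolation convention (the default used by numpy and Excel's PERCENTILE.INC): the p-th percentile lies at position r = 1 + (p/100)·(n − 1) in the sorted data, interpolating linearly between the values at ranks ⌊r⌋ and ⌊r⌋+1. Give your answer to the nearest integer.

Sorted: 170, 174, 180, 183, 186, 191, 199, 206, 215, 223, 252, 257, 261, 273, 274, 277, 293, 297, 302, 317, 322.
n = 21.
r = 1 + (55/100)·(21 − 1) = 1 + 11 = 12.
r is an integer, so P55 is the value at rank 12: 257.

257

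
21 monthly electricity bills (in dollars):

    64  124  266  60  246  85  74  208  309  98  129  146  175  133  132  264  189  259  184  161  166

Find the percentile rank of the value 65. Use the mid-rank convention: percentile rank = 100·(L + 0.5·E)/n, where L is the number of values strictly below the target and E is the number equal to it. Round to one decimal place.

9.5

Sorted: 60, 64, 74, 85, 98, 124, 129, 132, 133, 146, 161, 166, 175, 184, 189, 208, 246, 259, 264, 266, 309.
Count below 65: L = 2; count equal: E = 0; n = 21.
Percentile rank = 100·(2 + 0.5·0)/21 = 100·2/21 = 9.524.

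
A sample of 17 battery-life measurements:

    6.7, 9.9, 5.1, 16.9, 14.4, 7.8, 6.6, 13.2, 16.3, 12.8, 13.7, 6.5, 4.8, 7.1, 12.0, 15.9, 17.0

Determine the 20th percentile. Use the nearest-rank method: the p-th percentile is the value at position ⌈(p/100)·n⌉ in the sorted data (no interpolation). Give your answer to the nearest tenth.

Sorted: 4.8, 5.1, 6.5, 6.6, 6.7, 7.1, 7.8, 9.9, 12.0, 12.8, 13.2, 13.7, 14.4, 15.9, 16.3, 16.9, 17.0.
n = 17.
Position = ⌈20/100 · 17⌉ = ⌈3.4⌉ = 4.
The value at rank 4 is 6.6.

6.6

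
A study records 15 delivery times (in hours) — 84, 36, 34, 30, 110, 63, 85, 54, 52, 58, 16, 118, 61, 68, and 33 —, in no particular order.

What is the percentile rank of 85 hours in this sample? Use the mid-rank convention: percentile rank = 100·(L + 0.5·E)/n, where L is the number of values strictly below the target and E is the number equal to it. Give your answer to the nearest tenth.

Sorted: 16, 30, 33, 34, 36, 52, 54, 58, 61, 63, 68, 84, 85, 110, 118.
Count below 85: L = 12; count equal: E = 1; n = 15.
Percentile rank = 100·(12 + 0.5·1)/15 = 100·12.5/15 = 83.33.

83.3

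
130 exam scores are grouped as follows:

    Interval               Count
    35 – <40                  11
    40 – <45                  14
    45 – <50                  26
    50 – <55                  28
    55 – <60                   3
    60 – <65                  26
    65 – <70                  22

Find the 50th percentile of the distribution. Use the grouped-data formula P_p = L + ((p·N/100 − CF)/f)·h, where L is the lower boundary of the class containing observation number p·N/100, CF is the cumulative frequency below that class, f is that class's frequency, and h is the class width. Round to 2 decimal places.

N = 130; target position k = 50/100 · 130 = 65.
Cumulative frequencies: 11, 25, 51, 79, 82, 108, 130.
Observation 65 falls in the class 50 – <55.
L = 50, CF = 51, f = 28, h = 5.
P50 = 50 + ((65 − 51)/28)·5 = 50 + 2.5 = 52.5.

52.50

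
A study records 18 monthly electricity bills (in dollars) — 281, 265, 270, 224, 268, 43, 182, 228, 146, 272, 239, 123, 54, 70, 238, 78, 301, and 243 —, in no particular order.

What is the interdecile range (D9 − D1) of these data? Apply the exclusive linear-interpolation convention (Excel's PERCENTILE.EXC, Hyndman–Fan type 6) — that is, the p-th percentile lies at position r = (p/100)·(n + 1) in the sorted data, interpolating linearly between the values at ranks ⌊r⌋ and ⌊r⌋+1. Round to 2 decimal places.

Sorted: 43, 54, 70, 78, 123, 146, 182, 224, 228, 238, 239, 243, 265, 268, 270, 272, 281, 301.
n = 18.
P10: r = 1.9; ranks 1–2 are 43, 54; interpolating gives 52.9.
P90: r = 17.1; ranks 17–18 are 281, 301; interpolating gives 283.
Difference: 283 − 52.9 = 230.1.

230.10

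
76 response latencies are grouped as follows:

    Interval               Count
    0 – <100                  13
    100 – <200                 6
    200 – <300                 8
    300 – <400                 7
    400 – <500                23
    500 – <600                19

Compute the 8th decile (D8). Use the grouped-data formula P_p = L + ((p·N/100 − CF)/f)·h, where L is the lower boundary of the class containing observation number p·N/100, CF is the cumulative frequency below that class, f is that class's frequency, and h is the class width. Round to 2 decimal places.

520.00

N = 76; target position k = 80/100 · 76 = 60.8.
Cumulative frequencies: 13, 19, 27, 34, 57, 76.
Observation 60.8 falls in the class 500 – <600.
L = 500, CF = 57, f = 19, h = 100.
P80 = 500 + ((60.8 − 57)/19)·100 = 500 + 20 = 520.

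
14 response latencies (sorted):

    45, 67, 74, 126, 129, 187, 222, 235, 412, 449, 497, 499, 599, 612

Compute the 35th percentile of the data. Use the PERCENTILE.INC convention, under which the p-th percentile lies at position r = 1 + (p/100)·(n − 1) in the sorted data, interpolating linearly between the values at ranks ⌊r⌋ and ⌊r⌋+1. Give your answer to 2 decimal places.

160.90

n = 14.
r = 1 + (35/100)·(14 − 1) = 1 + 4.55 = 5.55.
Rank 5 is 129 and rank 6 is 187.
Interpolate: 129 + 0.55·(187 − 129) = 129 + 0.55·58 = 160.9.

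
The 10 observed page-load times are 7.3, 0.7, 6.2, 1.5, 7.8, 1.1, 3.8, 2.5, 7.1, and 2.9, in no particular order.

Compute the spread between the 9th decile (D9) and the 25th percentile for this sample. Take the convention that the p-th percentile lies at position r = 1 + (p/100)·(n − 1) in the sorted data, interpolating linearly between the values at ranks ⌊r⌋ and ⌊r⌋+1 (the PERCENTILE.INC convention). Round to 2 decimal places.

Sorted: 0.7, 1.1, 1.5, 2.5, 2.9, 3.8, 6.2, 7.1, 7.3, 7.8.
n = 10.
P25: r = 3.25; ranks 3–4 are 1.5, 2.5; interpolating gives 1.75.
P90: r = 9.1; ranks 9–10 are 7.3, 7.8; interpolating gives 7.35.
Difference: 7.35 − 1.75 = 5.6.

5.60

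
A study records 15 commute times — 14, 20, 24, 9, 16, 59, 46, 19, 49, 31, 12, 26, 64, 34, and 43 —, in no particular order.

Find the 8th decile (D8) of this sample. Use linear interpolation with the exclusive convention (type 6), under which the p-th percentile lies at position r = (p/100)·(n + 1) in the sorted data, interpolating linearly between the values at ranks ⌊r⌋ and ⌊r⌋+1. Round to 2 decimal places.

48.40

Sorted: 9, 12, 14, 16, 19, 20, 24, 26, 31, 34, 43, 46, 49, 59, 64.
n = 15.
r = (80/100)·(15 + 1) = 12.8.
Rank 12 is 46 and rank 13 is 49.
Interpolate: 46 + 0.8·(49 − 46) = 46 + 0.8·3 = 48.4.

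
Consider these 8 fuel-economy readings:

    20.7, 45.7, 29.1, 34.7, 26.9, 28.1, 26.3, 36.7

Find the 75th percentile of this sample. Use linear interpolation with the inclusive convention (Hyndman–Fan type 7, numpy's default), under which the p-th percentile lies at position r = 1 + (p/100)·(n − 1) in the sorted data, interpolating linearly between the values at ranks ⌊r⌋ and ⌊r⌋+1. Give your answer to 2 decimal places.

Sorted: 20.7, 26.3, 26.9, 28.1, 29.1, 34.7, 36.7, 45.7.
n = 8.
r = 1 + (75/100)·(8 − 1) = 1 + 5.25 = 6.25.
Rank 6 is 34.7 and rank 7 is 36.7.
Interpolate: 34.7 + 0.25·(36.7 − 34.7) = 34.7 + 0.25·2 = 35.2.

35.20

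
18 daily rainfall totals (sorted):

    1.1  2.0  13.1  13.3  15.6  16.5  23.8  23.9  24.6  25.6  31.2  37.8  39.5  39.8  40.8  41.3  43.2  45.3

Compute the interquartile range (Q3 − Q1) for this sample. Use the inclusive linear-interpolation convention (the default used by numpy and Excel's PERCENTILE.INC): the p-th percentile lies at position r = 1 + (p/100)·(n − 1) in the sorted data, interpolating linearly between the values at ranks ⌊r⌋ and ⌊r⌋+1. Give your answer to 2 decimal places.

n = 18.
P25: r = 5.25; ranks 5–6 are 15.6, 16.5; interpolating gives 15.825.
P75: r = 13.75; ranks 13–14 are 39.5, 39.8; interpolating gives 39.725.
Difference: 39.725 − 15.825 = 23.9.

23.90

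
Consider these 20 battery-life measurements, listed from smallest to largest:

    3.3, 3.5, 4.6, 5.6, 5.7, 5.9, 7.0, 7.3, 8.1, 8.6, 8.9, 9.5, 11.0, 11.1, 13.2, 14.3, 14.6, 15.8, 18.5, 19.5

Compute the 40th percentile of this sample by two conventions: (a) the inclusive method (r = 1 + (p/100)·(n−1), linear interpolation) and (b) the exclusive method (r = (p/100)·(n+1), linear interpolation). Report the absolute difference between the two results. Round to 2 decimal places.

n = 20.
(a) r = 8.6; between ranks 8 (7.3) and 9 (8.1): 7.78.
(b) r = 8.4; between ranks 8 (7.3) and 9 (8.1): 7.62.
|7.78 − 7.62| = 0.16.

0.16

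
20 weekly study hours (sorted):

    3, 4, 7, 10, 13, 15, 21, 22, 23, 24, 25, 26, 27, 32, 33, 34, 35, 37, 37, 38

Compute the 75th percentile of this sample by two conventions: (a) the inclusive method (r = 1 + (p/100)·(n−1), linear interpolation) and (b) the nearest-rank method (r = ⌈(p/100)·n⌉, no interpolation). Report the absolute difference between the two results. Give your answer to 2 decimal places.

0.25

n = 20.
(a) r = 15.25; between ranks 15 (33) and 16 (34): 33.25.
(b) the nearest-rank method: rank 15 → 33.
|33.25 − 33| = 0.25.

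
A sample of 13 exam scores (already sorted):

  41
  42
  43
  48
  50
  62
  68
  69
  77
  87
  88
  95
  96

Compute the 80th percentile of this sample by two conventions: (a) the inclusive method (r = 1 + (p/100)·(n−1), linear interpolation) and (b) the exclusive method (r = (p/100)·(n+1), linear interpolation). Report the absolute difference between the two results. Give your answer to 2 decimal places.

n = 13.
(a) r = 10.6; between ranks 10 (87) and 11 (88): 87.6.
(b) r = 11.2; between ranks 11 (88) and 12 (95): 89.4.
|87.6 − 89.4| = 1.8.

1.80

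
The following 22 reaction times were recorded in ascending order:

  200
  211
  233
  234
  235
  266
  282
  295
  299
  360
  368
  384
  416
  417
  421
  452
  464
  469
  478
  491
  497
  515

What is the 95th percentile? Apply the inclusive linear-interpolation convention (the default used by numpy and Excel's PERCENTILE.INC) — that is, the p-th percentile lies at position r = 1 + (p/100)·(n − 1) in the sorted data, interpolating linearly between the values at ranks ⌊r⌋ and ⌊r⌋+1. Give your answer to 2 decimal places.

n = 22.
r = 1 + (95/100)·(22 − 1) = 1 + 19.95 = 20.95.
Rank 20 is 491 and rank 21 is 497.
Interpolate: 491 + 0.95·(497 − 491) = 491 + 0.95·6 = 496.7.

496.70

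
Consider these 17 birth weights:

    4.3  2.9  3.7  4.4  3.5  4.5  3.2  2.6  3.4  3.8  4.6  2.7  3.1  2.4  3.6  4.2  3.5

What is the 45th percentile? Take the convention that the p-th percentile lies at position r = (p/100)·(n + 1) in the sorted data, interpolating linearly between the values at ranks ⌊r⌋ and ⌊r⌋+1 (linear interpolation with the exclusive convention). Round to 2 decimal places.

3.50

Sorted: 2.4, 2.6, 2.7, 2.9, 3.1, 3.2, 3.4, 3.5, 3.5, 3.6, 3.7, 3.8, 4.2, 4.3, 4.4, 4.5, 4.6.
n = 17.
r = (45/100)·(17 + 1) = 8.1.
Rank 8 is 3.5 and rank 9 is 3.5.
Interpolate: 3.5 + 0.1·(3.5 − 3.5) = 3.5 + 0.1·0 = 3.5.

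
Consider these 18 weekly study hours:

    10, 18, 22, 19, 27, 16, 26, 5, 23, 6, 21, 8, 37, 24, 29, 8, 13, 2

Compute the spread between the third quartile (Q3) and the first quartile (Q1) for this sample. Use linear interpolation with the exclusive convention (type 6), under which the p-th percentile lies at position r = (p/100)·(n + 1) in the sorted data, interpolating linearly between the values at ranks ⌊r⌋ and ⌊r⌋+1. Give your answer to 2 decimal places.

16.50

Sorted: 2, 5, 6, 8, 8, 10, 13, 16, 18, 19, 21, 22, 23, 24, 26, 27, 29, 37.
n = 18.
P25: r = 4.75; ranks 4–5 are 8, 8; interpolating gives 8.
P75: r = 14.25; ranks 14–15 are 24, 26; interpolating gives 24.5.
Difference: 24.5 − 8 = 16.5.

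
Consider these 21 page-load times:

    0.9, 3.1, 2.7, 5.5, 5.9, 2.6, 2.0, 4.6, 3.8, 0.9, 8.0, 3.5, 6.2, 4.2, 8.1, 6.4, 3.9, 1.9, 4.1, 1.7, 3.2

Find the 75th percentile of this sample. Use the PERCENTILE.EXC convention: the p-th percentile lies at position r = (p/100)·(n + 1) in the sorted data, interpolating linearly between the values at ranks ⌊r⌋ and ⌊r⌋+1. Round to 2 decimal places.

Sorted: 0.9, 0.9, 1.7, 1.9, 2.0, 2.6, 2.7, 3.1, 3.2, 3.5, 3.8, 3.9, 4.1, 4.2, 4.6, 5.5, 5.9, 6.2, 6.4, 8.0, 8.1.
n = 21.
r = (75/100)·(21 + 1) = 16.5.
Rank 16 is 5.5 and rank 17 is 5.9.
Interpolate: 5.5 + 0.5·(5.9 − 5.5) = 5.5 + 0.5·0.4 = 5.7.

5.70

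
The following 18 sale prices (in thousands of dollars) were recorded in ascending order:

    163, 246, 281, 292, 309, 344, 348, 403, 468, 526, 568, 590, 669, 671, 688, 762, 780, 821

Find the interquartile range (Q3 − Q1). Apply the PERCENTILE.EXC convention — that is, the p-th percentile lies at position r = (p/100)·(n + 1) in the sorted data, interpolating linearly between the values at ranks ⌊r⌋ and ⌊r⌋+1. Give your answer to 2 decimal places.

n = 18.
P25: r = 4.75; ranks 4–5 are 292, 309; interpolating gives 304.75.
P75: r = 14.25; ranks 14–15 are 671, 688; interpolating gives 675.25.
Difference: 675.25 − 304.75 = 370.5.

370.50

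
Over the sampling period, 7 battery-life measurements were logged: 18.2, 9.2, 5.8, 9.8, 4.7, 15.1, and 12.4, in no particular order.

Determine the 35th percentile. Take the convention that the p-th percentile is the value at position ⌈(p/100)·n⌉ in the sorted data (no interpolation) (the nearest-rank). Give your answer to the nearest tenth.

Sorted: 4.7, 5.8, 9.2, 9.8, 12.4, 15.1, 18.2.
n = 7.
Position = ⌈35/100 · 7⌉ = ⌈2.45⌉ = 3.
The value at rank 3 is 9.2.

9.2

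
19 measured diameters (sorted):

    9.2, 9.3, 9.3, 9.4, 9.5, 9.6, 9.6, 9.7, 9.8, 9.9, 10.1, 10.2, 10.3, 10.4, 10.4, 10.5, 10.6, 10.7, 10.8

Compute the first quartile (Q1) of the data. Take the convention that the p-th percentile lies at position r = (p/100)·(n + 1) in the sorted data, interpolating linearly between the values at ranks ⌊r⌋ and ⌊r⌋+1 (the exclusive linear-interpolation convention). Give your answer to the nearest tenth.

9.5

n = 19.
r = (25/100)·(19 + 1) = 5.
r is an integer, so P25 is the value at rank 5: 9.5.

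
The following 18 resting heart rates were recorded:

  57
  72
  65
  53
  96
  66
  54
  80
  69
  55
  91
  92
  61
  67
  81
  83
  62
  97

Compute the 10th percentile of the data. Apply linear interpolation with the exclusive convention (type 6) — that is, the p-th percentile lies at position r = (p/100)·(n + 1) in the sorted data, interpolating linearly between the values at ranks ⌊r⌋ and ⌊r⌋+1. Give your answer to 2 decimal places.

Sorted: 53, 54, 55, 57, 61, 62, 65, 66, 67, 69, 72, 80, 81, 83, 91, 92, 96, 97.
n = 18.
r = (10/100)·(18 + 1) = 1.9.
Rank 1 is 53 and rank 2 is 54.
Interpolate: 53 + 0.9·(54 − 53) = 53 + 0.9·1 = 53.9.

53.90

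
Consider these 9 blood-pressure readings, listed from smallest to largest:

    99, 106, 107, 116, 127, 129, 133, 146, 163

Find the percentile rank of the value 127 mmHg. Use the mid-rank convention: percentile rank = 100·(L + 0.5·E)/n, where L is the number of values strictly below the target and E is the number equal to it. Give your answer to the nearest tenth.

50.0

Count below 127: L = 4; count equal: E = 1; n = 9.
Percentile rank = 100·(4 + 0.5·1)/9 = 100·4.5/9 = 50.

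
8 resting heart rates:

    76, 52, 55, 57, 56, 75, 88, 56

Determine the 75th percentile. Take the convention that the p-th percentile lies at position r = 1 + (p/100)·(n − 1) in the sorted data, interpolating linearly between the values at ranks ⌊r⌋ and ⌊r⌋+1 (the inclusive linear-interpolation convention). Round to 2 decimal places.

Sorted: 52, 55, 56, 56, 57, 75, 76, 88.
n = 8.
r = 1 + (75/100)·(8 − 1) = 1 + 5.25 = 6.25.
Rank 6 is 75 and rank 7 is 76.
Interpolate: 75 + 0.25·(76 − 75) = 75 + 0.25·1 = 75.25.

75.25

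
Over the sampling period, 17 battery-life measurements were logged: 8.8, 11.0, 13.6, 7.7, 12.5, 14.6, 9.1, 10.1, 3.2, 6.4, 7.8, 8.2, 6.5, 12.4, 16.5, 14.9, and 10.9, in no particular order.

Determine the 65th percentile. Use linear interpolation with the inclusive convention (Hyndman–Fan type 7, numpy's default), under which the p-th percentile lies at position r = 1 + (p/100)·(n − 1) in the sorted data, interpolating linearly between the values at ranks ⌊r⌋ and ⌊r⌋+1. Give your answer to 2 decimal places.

11.56

Sorted: 3.2, 6.4, 6.5, 7.7, 7.8, 8.2, 8.8, 9.1, 10.1, 10.9, 11.0, 12.4, 12.5, 13.6, 14.6, 14.9, 16.5.
n = 17.
r = 1 + (65/100)·(17 − 1) = 1 + 10.4 = 11.4.
Rank 11 is 11.0 and rank 12 is 12.4.
Interpolate: 11.0 + 0.4·(12.4 − 11.0) = 11.0 + 0.4·1.4 = 11.56.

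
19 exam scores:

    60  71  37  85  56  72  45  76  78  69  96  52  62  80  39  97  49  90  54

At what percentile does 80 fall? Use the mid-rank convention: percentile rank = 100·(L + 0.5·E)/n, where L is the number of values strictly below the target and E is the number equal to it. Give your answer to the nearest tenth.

76.3

Sorted: 37, 39, 45, 49, 52, 54, 56, 60, 62, 69, 71, 72, 76, 78, 80, 85, 90, 96, 97.
Count below 80: L = 14; count equal: E = 1; n = 19.
Percentile rank = 100·(14 + 0.5·1)/19 = 100·14.5/19 = 76.32.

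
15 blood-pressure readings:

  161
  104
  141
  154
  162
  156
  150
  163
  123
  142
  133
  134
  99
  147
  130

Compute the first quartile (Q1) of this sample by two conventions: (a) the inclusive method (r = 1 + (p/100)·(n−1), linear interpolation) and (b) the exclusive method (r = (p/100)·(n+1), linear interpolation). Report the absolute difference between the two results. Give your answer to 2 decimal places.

1.50

Sorted: 99, 104, 123, 130, 133, 134, 141, 142, 147, 150, 154, 156, 161, 162, 163.
n = 15.
(a) r = 4.5; between ranks 4 (130) and 5 (133): 131.5.
(b) r = 4 → value at rank 4 = 130.
|131.5 − 130| = 1.5.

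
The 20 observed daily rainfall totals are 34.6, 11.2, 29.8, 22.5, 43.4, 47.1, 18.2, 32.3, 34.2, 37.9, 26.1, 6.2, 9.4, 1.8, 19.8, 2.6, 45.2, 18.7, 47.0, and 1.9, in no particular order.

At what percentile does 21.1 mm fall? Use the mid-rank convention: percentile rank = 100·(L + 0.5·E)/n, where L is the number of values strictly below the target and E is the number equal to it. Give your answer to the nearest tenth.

Sorted: 1.8, 1.9, 2.6, 6.2, 9.4, 11.2, 18.2, 18.7, 19.8, 22.5, 26.1, 29.8, 32.3, 34.2, 34.6, 37.9, 43.4, 45.2, 47.0, 47.1.
Count below 21.1: L = 9; count equal: E = 0; n = 20.
Percentile rank = 100·(9 + 0.5·0)/20 = 100·9/20 = 45.

45.0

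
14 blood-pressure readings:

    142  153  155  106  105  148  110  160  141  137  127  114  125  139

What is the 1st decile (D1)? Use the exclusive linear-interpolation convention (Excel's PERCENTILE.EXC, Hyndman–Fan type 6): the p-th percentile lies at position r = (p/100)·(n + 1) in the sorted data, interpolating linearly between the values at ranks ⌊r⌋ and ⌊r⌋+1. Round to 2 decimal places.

105.50

Sorted: 105, 106, 110, 114, 125, 127, 137, 139, 141, 142, 148, 153, 155, 160.
n = 14.
r = (10/100)·(14 + 1) = 1.5.
Rank 1 is 105 and rank 2 is 106.
Interpolate: 105 + 0.5·(106 − 105) = 105 + 0.5·1 = 105.5.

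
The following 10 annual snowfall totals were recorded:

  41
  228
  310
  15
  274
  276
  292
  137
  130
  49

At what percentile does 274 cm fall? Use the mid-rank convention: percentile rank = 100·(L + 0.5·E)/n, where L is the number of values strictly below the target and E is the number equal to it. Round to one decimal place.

65.0

Sorted: 15, 41, 49, 130, 137, 228, 274, 276, 292, 310.
Count below 274: L = 6; count equal: E = 1; n = 10.
Percentile rank = 100·(6 + 0.5·1)/10 = 100·6.5/10 = 65.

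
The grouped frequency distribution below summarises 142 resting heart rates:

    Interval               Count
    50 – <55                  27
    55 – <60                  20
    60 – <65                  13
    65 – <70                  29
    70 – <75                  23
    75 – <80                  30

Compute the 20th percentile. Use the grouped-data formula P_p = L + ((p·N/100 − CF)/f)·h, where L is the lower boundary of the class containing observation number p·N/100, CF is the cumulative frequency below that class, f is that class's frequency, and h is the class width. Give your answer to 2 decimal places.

55.35

N = 142; target position k = 20/100 · 142 = 28.4.
Cumulative frequencies: 27, 47, 60, 89, 112, 142.
Observation 28.4 falls in the class 55 – <60.
L = 55, CF = 27, f = 20, h = 5.
P20 = 55 + ((28.4 − 27)/20)·5 = 55 + 0.35 = 55.35.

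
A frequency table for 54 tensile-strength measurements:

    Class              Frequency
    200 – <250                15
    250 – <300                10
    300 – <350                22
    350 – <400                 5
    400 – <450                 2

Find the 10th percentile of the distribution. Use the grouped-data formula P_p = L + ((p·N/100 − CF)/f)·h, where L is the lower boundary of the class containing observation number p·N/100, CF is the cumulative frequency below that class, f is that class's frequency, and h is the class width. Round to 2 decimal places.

N = 54; target position k = 10/100 · 54 = 5.4.
Cumulative frequencies: 15, 25, 47, 52, 54.
Observation 5.4 falls in the class 200 – <250.
L = 200, CF = 0, f = 15, h = 50.
P10 = 200 + ((5.4 − 0)/15)·50 = 200 + 18 = 218.

218.00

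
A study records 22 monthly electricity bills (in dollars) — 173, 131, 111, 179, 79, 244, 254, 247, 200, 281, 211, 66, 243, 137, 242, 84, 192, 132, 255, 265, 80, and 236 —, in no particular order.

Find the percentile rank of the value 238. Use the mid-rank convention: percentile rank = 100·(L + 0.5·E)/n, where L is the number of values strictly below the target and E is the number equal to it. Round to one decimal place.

Sorted: 66, 79, 80, 84, 111, 131, 132, 137, 173, 179, 192, 200, 211, 236, 242, 243, 244, 247, 254, 255, 265, 281.
Count below 238: L = 14; count equal: E = 0; n = 22.
Percentile rank = 100·(14 + 0.5·0)/22 = 100·14/22 = 63.64.

63.6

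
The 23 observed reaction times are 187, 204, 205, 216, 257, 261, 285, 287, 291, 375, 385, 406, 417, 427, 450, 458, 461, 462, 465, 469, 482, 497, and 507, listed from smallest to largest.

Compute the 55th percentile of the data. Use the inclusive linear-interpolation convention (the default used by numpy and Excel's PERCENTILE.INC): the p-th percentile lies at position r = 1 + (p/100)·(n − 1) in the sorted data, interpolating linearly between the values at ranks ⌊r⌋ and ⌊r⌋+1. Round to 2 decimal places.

n = 23.
r = 1 + (55/100)·(23 − 1) = 1 + 12.1 = 13.1.
Rank 13 is 417 and rank 14 is 427.
Interpolate: 417 + 0.1·(427 − 417) = 417 + 0.1·10 = 418.

418.00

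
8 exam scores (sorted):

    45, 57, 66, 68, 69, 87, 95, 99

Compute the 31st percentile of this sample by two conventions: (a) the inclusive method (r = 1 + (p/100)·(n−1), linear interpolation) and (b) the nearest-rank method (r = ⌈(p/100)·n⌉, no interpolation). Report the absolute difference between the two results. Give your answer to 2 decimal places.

0.34

n = 8.
(a) r = 3.17; between ranks 3 (66) and 4 (68): 66.34.
(b) the nearest-rank method: rank 3 → 66.
|66.34 − 66| = 0.34.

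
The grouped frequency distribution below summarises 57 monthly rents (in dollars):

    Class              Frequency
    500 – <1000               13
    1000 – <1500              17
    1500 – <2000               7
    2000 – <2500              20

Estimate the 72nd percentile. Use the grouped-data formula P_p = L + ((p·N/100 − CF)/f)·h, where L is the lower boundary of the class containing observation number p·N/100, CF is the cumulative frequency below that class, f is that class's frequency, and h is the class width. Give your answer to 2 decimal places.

2101.00

N = 57; target position k = 72/100 · 57 = 41.04.
Cumulative frequencies: 13, 30, 37, 57.
Observation 41.04 falls in the class 2000 – <2500.
L = 2000, CF = 37, f = 20, h = 500.
P72 = 2000 + ((41.04 − 37)/20)·500 = 2000 + 101 = 2101.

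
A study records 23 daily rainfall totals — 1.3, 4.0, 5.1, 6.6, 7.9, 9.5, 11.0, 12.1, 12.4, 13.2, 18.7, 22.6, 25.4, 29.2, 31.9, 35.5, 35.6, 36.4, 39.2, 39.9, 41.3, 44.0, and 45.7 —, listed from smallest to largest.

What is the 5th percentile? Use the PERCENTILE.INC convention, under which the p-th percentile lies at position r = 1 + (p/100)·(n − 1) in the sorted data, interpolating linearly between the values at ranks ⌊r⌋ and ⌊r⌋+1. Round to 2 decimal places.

4.11

n = 23.
r = 1 + (5/100)·(23 − 1) = 1 + 1.1 = 2.1.
Rank 2 is 4.0 and rank 3 is 5.1.
Interpolate: 4.0 + 0.1·(5.1 − 4.0) = 4.0 + 0.1·1.1 = 4.11.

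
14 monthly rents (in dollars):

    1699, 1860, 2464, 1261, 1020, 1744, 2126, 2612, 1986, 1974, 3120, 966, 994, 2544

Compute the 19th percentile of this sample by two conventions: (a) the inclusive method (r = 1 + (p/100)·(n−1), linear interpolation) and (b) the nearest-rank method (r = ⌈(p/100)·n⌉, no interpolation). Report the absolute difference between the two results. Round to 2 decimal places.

Sorted: 966, 994, 1020, 1261, 1699, 1744, 1860, 1974, 1986, 2126, 2464, 2544, 2612, 3120.
n = 14.
(a) r = 3.47; between ranks 3 (1020) and 4 (1261): 1133.27.
(b) the nearest-rank method: rank 3 → 1020.
|1133.27 − 1020| = 113.27.

113.27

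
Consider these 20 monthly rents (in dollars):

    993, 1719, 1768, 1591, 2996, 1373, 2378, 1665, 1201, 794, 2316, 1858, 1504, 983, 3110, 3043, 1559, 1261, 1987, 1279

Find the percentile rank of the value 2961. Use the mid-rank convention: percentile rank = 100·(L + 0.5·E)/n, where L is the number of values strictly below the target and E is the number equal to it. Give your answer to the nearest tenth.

Sorted: 794, 983, 993, 1201, 1261, 1279, 1373, 1504, 1559, 1591, 1665, 1719, 1768, 1858, 1987, 2316, 2378, 2996, 3043, 3110.
Count below 2961: L = 17; count equal: E = 0; n = 20.
Percentile rank = 100·(17 + 0.5·0)/20 = 100·17/20 = 85.

85.0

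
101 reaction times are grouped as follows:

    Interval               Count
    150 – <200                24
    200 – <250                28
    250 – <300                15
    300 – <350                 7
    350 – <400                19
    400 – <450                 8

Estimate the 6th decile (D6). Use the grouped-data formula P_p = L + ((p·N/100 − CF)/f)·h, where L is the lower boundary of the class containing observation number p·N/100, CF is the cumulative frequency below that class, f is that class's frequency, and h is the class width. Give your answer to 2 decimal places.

278.67

N = 101; target position k = 60/100 · 101 = 60.6.
Cumulative frequencies: 24, 52, 67, 74, 93, 101.
Observation 60.6 falls in the class 250 – <300.
L = 250, CF = 52, f = 15, h = 50.
P60 = 250 + ((60.6 − 52)/15)·50 = 250 + 28.6667 = 278.667.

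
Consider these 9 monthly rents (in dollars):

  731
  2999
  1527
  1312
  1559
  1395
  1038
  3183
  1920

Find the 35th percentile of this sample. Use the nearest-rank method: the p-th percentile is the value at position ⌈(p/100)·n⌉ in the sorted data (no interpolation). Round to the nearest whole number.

1395

Sorted: 731, 1038, 1312, 1395, 1527, 1559, 1920, 2999, 3183.
n = 9.
Position = ⌈35/100 · 9⌉ = ⌈3.15⌉ = 4.
The value at rank 4 is 1395.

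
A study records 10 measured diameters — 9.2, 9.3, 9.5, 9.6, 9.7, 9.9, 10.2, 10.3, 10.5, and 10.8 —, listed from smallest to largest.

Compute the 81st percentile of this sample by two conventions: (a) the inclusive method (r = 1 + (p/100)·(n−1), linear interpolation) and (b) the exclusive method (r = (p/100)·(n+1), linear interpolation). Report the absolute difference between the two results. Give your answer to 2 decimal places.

0.12

n = 10.
(a) r = 8.29; between ranks 8 (10.3) and 9 (10.5): 10.358.
(b) r = 8.91; between ranks 8 (10.3) and 9 (10.5): 10.482.
|10.358 − 10.482| = 0.124.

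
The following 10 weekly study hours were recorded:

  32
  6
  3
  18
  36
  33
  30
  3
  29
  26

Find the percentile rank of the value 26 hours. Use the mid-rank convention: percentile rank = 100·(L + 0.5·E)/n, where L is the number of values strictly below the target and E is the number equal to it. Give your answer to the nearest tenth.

45.0

Sorted: 3, 3, 6, 18, 26, 29, 30, 32, 33, 36.
Count below 26: L = 4; count equal: E = 1; n = 10.
Percentile rank = 100·(4 + 0.5·1)/10 = 100·4.5/10 = 45.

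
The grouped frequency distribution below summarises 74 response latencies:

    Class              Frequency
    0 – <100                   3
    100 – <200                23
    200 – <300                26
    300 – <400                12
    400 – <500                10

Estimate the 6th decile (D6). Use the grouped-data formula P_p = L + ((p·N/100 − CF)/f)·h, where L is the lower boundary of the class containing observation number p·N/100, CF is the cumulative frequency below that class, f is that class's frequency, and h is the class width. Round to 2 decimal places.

270.77

N = 74; target position k = 60/100 · 74 = 44.4.
Cumulative frequencies: 3, 26, 52, 64, 74.
Observation 44.4 falls in the class 200 – <300.
L = 200, CF = 26, f = 26, h = 100.
P60 = 200 + ((44.4 − 26)/26)·100 = 200 + 70.7692 = 270.769.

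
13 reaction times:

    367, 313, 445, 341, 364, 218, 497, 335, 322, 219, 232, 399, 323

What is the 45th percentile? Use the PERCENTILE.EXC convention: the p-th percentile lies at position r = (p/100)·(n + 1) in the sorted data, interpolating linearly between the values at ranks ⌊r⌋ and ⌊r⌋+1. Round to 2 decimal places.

Sorted: 218, 219, 232, 313, 322, 323, 335, 341, 364, 367, 399, 445, 497.
n = 13.
r = (45/100)·(13 + 1) = 6.3.
Rank 6 is 323 and rank 7 is 335.
Interpolate: 323 + 0.3·(335 − 323) = 323 + 0.3·12 = 326.6.

326.60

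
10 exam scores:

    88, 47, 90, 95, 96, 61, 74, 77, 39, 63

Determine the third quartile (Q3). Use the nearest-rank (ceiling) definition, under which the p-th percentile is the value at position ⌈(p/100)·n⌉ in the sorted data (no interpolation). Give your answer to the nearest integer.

Sorted: 39, 47, 61, 63, 74, 77, 88, 90, 95, 96.
n = 10.
Position = ⌈75/100 · 10⌉ = ⌈7.5⌉ = 8.
The value at rank 8 is 90.

90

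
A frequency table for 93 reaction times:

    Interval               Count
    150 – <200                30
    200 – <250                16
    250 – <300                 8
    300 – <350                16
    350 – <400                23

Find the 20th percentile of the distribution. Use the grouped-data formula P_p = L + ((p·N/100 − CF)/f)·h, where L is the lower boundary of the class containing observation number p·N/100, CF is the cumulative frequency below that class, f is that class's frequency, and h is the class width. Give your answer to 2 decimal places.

181.00

N = 93; target position k = 20/100 · 93 = 18.6.
Cumulative frequencies: 30, 46, 54, 70, 93.
Observation 18.6 falls in the class 150 – <200.
L = 150, CF = 0, f = 30, h = 50.
P20 = 150 + ((18.6 − 0)/30)·50 = 150 + 31 = 181.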